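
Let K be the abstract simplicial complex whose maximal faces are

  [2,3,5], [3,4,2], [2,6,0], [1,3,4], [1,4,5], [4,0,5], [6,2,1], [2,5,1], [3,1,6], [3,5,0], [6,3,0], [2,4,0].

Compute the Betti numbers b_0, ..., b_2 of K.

Take the total order 0 < 1 < 2 < 3 < 4 < 5 < 6 on the vertex set. Then K (dimension 2) consists of the simplices:

  0-simplices (7): [0], [1], [2], [3], [4], [5], [6]
  1-simplices (18): [0,2], [0,3], [0,4], [0,5], [0,6], [1,2], [1,3], [1,4], [1,5], [1,6], [2,3], [2,4], [2,5], [2,6], [3,4], [3,5], [3,6], [4,5]
  2-simplices (12): [0,2,4], [0,2,6], [0,3,5], [0,3,6], [0,4,5], [1,2,5], [1,2,6], [1,3,4], [1,3,6], [1,4,5], [2,3,4], [2,3,5]

so the chain groups are C_0 ≅ Z^7, C_1 ≅ Z^18, C_2 ≅ Z^12.

∂_1: C_1 → C_0 maps an edge to its endpoints' difference, ∂[p,q] = q − p. For instance
  ∂[1,4] = [4] − [1].
The resulting 7×18 matrix has rank 6, and its Smith normal form has invariant factors (1,1,1,1,1,1).

The boundary map ∂_2: C_2 → C_1 maps a triangle to the signed sum of its edges. For instance
  ∂[1,4,5] = [4,5] − [1,5] + [1,4],
  ∂[0,3,5] = [3,5] − [0,5] + [0,3].
The resulting 18×12 matrix has rank 12, and its Smith normal form has invariant factors (1,1,1,1,1,1,1,1,1,1,1,2).

Now H_k = ker ∂_k / im ∂_{k+1}, so:

  H_0: rank C_0 − rank ∂_1 = 7 − 6 = 1, and the invariant factors of ∂_1 are all 1, so H_0 ≅ Z.
  H_1: rank ker ∂_1 − rank ∂_2 = (18 − 6) − 12 = 0, and ∂_2 has invariant factor 2 > 1, so H_1 ≅ Z/2.
  H_2: rank ker ∂_2 − rank ∂_3 = (12 − 12) − 0 = 0, and there is no ∂_3, so H_2 ≅ 0.

Hence the Betti numbers are b_0 = 1, b_1 = 0, b_2 = 0.

b_0 = 1, b_1 = 0, b_2 = 0.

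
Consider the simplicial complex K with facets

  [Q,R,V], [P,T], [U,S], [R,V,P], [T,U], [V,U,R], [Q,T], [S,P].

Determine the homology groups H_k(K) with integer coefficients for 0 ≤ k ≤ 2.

H_0 = Z,  H_1 = Z^3,  H_2 = 0.

K has 7 vertices, 12 edges, 3 triangles.
rank ∂_0 = 0, rank ∂_1 = 6 ⇒ b_0 = 7 − 0 − 6 = 1; all invariant factors of ∂_1 are 1 so no torsion. So H_0 ≅ Z.
rank ∂_1 = 6, rank ∂_2 = 3 ⇒ b_1 = 12 − 6 − 3 = 3; all invariant factors of ∂_2 are 1 so no torsion. So H_1 ≅ Z^3.
rank ∂_2 = 3, rank ∂_3 = 0 ⇒ b_2 = 3 − 3 − 0 = 0. So H_2 ≅ 0.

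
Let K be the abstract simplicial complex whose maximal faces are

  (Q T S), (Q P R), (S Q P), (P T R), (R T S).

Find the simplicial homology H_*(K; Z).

H_0 = Z,  H_1 = Z,  H_2 = 0.

Order the vertices as P < Q < R < S < T. Listing each simplex with vertices in this order, K has dimension 2 with simplices:

  0-simplices (5): P, Q, R, S, T
  1-simplices (10): PQ, PR, PS, PT, QR, QS, QT, RS, RT, ST
  2-simplices (5): PQR, PQS, PRT, QST, RST

Hence C_0 ≅ Z^5, C_1 ≅ Z^10, C_2 ≅ Z^5.

The boundary map ∂_1: C_1 → C_0 is given by ∂[p,q] = [q] − [p].
The 5×10 boundary matrix has rank 4 and Smith normal form diag(1,1,1,1).

Boundary ∂_2: C_2 → C_1 acts by ∂[p,q,r] = [q,r] − [p,r] + [p,q]. For instance
  ∂PQS = QS − PS + PQ,
  ∂QST = ST − QT + QS.
The resulting 10×5 matrix has rank 5, and its Smith normal form has invariant factors (1,1,1,1,1).

Reading off H_k = ker ∂_k / im ∂_{k+1}:

  H_0: rank C_0 − rank ∂_1 = 5 − 4 = 1, and the invariant factors of ∂_1 are all 1, so H_0 ≅ Z.
  H_1: rank ker ∂_1 − rank ∂_2 = (10 − 4) − 5 = 1, and the invariant factors of ∂_2 are all 1, so H_1 ≅ Z.
  H_2: rank ker ∂_2 − rank ∂_3 = (5 − 5) − 0 = 0, and there is no ∂_3, so H_2 ≅ 0.

(K is a triangulation of the Möbius band.)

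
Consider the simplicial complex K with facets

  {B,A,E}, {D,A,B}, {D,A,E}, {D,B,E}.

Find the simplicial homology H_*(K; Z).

H_0 ≅ Z,  H_1 = 0,  H_2 ≅ Z.

Fix the vertex order A < B < D < E and write every simplex with vertices in increasing order. Then dim K = 2 and the simplices of K are:

  0-simplices (4): A, B, D, E
  1-simplices (6): AB, AD, AE, BD, BE, DE
  2-simplices (4): ABD, ABE, ADE, BDE

so the chain groups are C_0 ≅ Z^4, C_1 ≅ Z^6, C_2 ≅ Z^4.

∂_1: C_1 → C_0 maps an edge to its endpoints' difference, ∂[p,q] = q − p. For instance
  ∂AD = D − A.
This gives a 4×6 integer matrix of rank 3; reducing to Smith normal form yields diagonal entries (1,1,1).

Boundary ∂_2: C_2 → C_1 maps a triangle to the signed sum of its edges. For instance
  ∂ABE = BE − AE + AB,
  ∂ABD = BD − AD + AB.
The 6×4 boundary matrix has rank 3 and Smith normal form diag(1,1,1).

Reading off H_k = ker ∂_k / im ∂_{k+1}:

  H_0: rank C_0 − rank ∂_1 = 4 − 3 = 1, and the invariant factors of ∂_1 are all 1, so H_0 ≅ Z.
  H_1: rank ker ∂_1 − rank ∂_2 = (6 − 3) − 3 = 0, and the invariant factors of ∂_2 are all 1, so H_1 ≅ 0.
  H_2: rank ker ∂_2 − rank ∂_3 = (4 − 3) − 0 = 1, and there is no ∂_3, so H_2 ≅ Z.

(K is a triangulation of the 2-sphere S^2.)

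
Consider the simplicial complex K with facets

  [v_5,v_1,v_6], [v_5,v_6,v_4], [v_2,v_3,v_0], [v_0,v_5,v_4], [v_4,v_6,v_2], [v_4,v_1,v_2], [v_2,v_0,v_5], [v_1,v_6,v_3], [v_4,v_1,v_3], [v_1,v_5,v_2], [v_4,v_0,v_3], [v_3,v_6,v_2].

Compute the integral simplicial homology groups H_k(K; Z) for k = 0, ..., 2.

H_0 ≅ Z,  H_1 ≅ Z/2,  H_2 = 0.

Take the total order v_0 < v_1 < v_2 < v_3 < v_4 < v_5 < v_6 on the vertex set. Then K (dimension 2) consists of the simplices:

  0-simplices (7): [v_0], [v_1], [v_2], [v_3], [v_4], [v_5], [v_6]
  1-simplices (18): (18 of them)
  2-simplices (12): (12 of them)

Hence C_0 ≅ Z^7, C_1 ≅ Z^18, C_2 ≅ Z^12.

The boundary map ∂_1: C_1 → C_0 sends each edge [p,q] (with p < q) to q − p. For instance
  ∂[v_0,v_3] = [v_3] − [v_0].
The resulting 7×18 matrix has rank 6, and its Smith normal form has invariant factors (1,1,1,1,1,1).

The boundary map ∂_2: C_2 → C_1 sends each 2-simplex [p,q,r] to [q,r] − [p,r] + [p,q]. For instance
  ∂[v_0,v_2,v_5] = [v_2,v_5] − [v_0,v_5] + [v_0,v_2],
  ∂[v_1,v_3,v_4] = [v_3,v_4] − [v_1,v_4] + [v_1,v_3].
The 18×12 boundary matrix has rank 12 and Smith normal form diag(1,1,1,1,1,1,1,1,1,1,1,2).

Computing H_k = (kernel of ∂_k) / (image of ∂_{k+1}):

  H_0: rank C_0 − rank ∂_1 = 7 − 6 = 1, and the invariant factors of ∂_1 are all 1, so H_0 ≅ Z.
  H_1: rank ker ∂_1 − rank ∂_2 = (18 − 6) − 12 = 0, and ∂_2 has invariant factor 2 > 1, so H_1 ≅ Z/2.
  H_2: rank ker ∂_2 − rank ∂_3 = (12 − 12) − 0 = 0, and there is no ∂_3, so H_2 ≅ 0.

As a check, the Euler characteristic is 7 − 18 + 12 = 1, which agrees with 1 − 0 + 0 = 1.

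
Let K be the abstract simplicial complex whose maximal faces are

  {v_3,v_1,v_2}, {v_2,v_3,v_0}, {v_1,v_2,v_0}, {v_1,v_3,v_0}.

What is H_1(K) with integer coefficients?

Order the vertices as v_0 < v_1 < v_2 < v_3. Listing each simplex with vertices in this order, K has dimension 2 with simplices:

  0-simplices (4): [v_0], [v_1], [v_2], [v_3]
  1-simplices (6): [v_0,v_1], [v_0,v_2], [v_0,v_3], [v_1,v_2], [v_1,v_3], [v_2,v_3]
  2-simplices (4): [v_0,v_1,v_2], [v_0,v_1,v_3], [v_0,v_2,v_3], [v_1,v_2,v_3]

so the chain groups are C_0 ≅ Z^4, C_1 ≅ Z^6, C_2 ≅ Z^4.

∂_1: C_1 → C_0 maps an edge to its endpoints' difference, ∂[p,q] = q − p. For instance
  ∂[v_0,v_3] = [v_3] − [v_0].
The resulting 4×6 matrix has rank 3, and its Smith normal form has invariant factors (1,1,1).

The boundary map ∂_2: C_2 → C_1 maps a triangle to the signed sum of its edges. For instance
  ∂[v_1,v_2,v_3] = [v_2,v_3] − [v_1,v_3] + [v_1,v_2],
  ∂[v_0,v_1,v_2] = [v_1,v_2] − [v_0,v_2] + [v_0,v_1].
The resulting 6×4 matrix has rank 3, and its Smith normal form has invariant factors (1,1,1).

Computing H_k = (kernel of ∂_k) / (image of ∂_{k+1}):

  H_1: rank ker ∂_1 − rank ∂_2 = (6 − 3) − 3 = 0, and the invariant factors of ∂_2 are all 1, so H_1 = 0.

H_1 = 0.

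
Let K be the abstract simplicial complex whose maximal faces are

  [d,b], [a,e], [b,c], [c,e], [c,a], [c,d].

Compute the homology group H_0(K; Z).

H_0 ≅ Z.

We work with the vertex ordering a < b < c < d < e. The simplices of K, each written with vertices in increasing order, are:

  0-simplices (5): a, b, c, d, e
  1-simplices (6): ac, ae, bc, bd, cd, ce

giving chain groups C_0 ≅ Z^5, C_1 ≅ Z^6.

∂_1: C_1 → C_0 maps an edge to its endpoints' difference, ∂[p,q] = q − p. For instance
  ∂bc = c − b.
This gives a 5×6 integer matrix of rank 4; reducing to Smith normal form yields diagonal entries (1,1,1,1).

Computing H_k = (kernel of ∂_k) / (image of ∂_{k+1}):

  H_0: rank C_0 − rank ∂_1 = 5 − 4 = 1, and the invariant factors of ∂_1 are all 1, so H_0 ≅ Z.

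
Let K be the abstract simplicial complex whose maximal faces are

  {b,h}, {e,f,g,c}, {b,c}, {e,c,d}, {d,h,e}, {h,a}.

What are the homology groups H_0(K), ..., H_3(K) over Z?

We work with the vertex ordering a < b < c < d < e < f < g < h. The simplices of K, each written with vertices in increasing order, are:

  0-simplices (8): a, b, c, d, e, f, g, h
  1-simplices (13): ah, bc, bh, cd, ce, cf, cg, de, dh, ef, eg, eh, fg
  2-simplices (6): cde, cef, ceg, cfg, deh, efg
  3-simplices (1): cefg

so the chain groups are C_0 ≅ Z^8, C_1 ≅ Z^13, C_2 ≅ Z^6, C_3 ≅ Z^1.

The boundary map ∂_1: C_1 → C_0 sends each edge [p,q] (with p < q) to q − p. For instance
  ∂fg = g − f.
This gives a 8×13 integer matrix of rank 7; reducing to Smith normal form yields diagonal entries (1,1,1,1,1,1,1).

∂_2: C_2 → C_1 sends each 2-simplex [p,q,r] to [q,r] − [p,r] + [p,q]. For instance
  ∂ceg = eg − cg + ce,
  ∂deh = eh − dh + de.
The 13×6 boundary matrix has rank 5 and Smith normal form diag(1,1,1,1,1).

The boundary map ∂_3: C_3 → C_2 sends each 3-simplex σ to the alternating sum Σ_i (−1)^i (σ with its i-th vertex removed). For instance
  ∂cefg = efg − cfg + ceg − cef.
As a 6×1 matrix over Z this has rank 1, with invariant factors (1).

Reading off H_k = ker ∂_k / im ∂_{k+1}:

  H_0: rank C_0 − rank ∂_1 = 8 − 7 = 1, and the invariant factors of ∂_1 are all 1, so H_0 ≅ Z.
  H_1: rank ker ∂_1 − rank ∂_2 = (13 − 7) − 5 = 1, and the invariant factors of ∂_2 are all 1, so H_1 ≅ Z.
  H_2: rank ker ∂_2 − rank ∂_3 = (6 − 5) − 1 = 0, and the invariant factors of ∂_3 are all 1, so H_2 ≅ 0.
  H_3: rank ker ∂_3 − rank ∂_4 = (1 − 1) − 0 = 0, and there is no ∂_4, so H_3 ≅ 0.

As a check, the Euler characteristic is 8 − 13 + 6 − 1 = 0, which agrees with 1 − 1 + 0 − 0 = 0.

H_0 = Z,  H_1 = Z,  H_2 = 0,  H_3 = 0.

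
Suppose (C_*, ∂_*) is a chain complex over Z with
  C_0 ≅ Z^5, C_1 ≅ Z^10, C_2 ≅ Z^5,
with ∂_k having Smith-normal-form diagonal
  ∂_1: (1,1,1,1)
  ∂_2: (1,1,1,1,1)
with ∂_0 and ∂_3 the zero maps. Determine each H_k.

H_0: b_0 = 5 − 0 − 4 = 1; torsion from ∂_1 factors > 1: none. So H_0 ≅ Z.
H_1: b_1 = 10 − 4 − 5 = 1; torsion from ∂_2 factors > 1: none. So H_1 ≅ Z.
H_2: b_2 = 5 − 5 − 0 = 0; torsion from ∂_3 factors > 1: none. So H_2 ≅ 0.

H_0 ≅ Z,  H_1 ≅ Z,  H_2 = 0.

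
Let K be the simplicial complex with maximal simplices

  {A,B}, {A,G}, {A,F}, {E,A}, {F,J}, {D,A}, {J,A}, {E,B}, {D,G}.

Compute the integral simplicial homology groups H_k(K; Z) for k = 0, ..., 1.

H_0 ≅ Z,  H_1 ≅ Z^3.

Take the total order A < B < D < E < F < G < J on the vertex set. Then K (dimension 1) consists of the simplices:

  0-simplices (7): A, B, D, E, F, G, J
  1-simplices (9): AB, AD, AE, AF, AG, AJ, BE, DG, FJ

Hence C_0 ≅ Z^7, C_1 ≅ Z^9.

∂_1: C_1 → C_0 sends each edge [p,q] (with p < q) to q − p. For instance
  ∂AJ = J − A.
The 7×9 boundary matrix has rank 6 and Smith normal form diag(1,1,1,1,1,1).

Now H_k = ker ∂_k / im ∂_{k+1}, so:

  H_0: rank C_0 − rank ∂_1 = 7 − 6 = 1, and the invariant factors of ∂_1 are all 1, so H_0 ≅ Z.
  H_1: rank ker ∂_1 − rank ∂_2 = (9 − 6) − 0 = 3, and there is no ∂_2, so H_1 ≅ Z^3.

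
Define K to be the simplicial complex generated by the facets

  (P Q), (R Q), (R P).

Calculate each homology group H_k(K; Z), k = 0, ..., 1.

H_0 = Z,  H_1 = Z.

We work with the vertex ordering P < Q < R. The simplices of K, each written with vertices in increasing order, are:

  0-simplices (3): P, Q, R
  1-simplices (3): PQ, PR, QR

so the chain groups are C_0 ≅ Z^3, C_1 ≅ Z^3.

The boundary map ∂_1: C_1 → C_0 is given by ∂[p,q] = [q] − [p]. For instance
  ∂QR = R − Q.
The 3×3 boundary matrix has rank 2 and Smith normal form diag(1,1).

Now H_k = ker ∂_k / im ∂_{k+1}, so:

  H_0: rank C_0 − rank ∂_1 = 3 − 2 = 1, and the invariant factors of ∂_1 are all 1, so H_0 ≅ Z.
  H_1: rank ker ∂_1 − rank ∂_2 = (3 − 2) − 0 = 1, and there is no ∂_2, so H_1 ≅ Z.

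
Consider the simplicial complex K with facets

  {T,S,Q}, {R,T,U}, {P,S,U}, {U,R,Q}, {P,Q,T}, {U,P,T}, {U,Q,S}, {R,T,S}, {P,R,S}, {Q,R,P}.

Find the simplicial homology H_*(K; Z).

Take the total order P < Q < R < S < T < U on the vertex set. Then K (dimension 2) consists of the simplices:

  0-simplices (6): P, Q, R, S, T, U
  1-simplices (15): PQ, PR, PS, PT, PU, QR, QS, QT, QU, RS, RT, RU, ST, SU, TU
  2-simplices (10): PQR, PQT, PRS, PSU, PTU, QRU, QST, QSU, RST, RTU

so the chain groups are C_0 ≅ Z^6, C_1 ≅ Z^15, C_2 ≅ Z^10.

Boundary ∂_1: C_1 → C_0 is given by ∂[p,q] = [q] − [p].
The resulting 6×15 matrix has rank 5, and its Smith normal form has invariant factors (1,1,1,1,1).

The boundary map ∂_2: C_2 → C_1 acts by ∂[p,q,r] = [q,r] − [p,r] + [p,q]. For instance
  ∂PTU = TU − PU + PT,
  ∂PQT = QT − PT + PQ.
The resulting 15×10 matrix has rank 10, and its Smith normal form has invariant factors (1,1,1,1,1,1,1,1,1,2).

Computing H_k = (kernel of ∂_k) / (image of ∂_{k+1}):

  H_0: rank C_0 − rank ∂_1 = 6 − 5 = 1, and the invariant factors of ∂_1 are all 1, so H_0 = Z.
  H_1: rank ker ∂_1 − rank ∂_2 = (15 − 5) − 10 = 0, and ∂_2 has invariant factor 2 > 1, so H_1 = Z/2.
  H_2: rank ker ∂_2 − rank ∂_3 = (10 − 10) − 0 = 0, and there is no ∂_3, so H_2 = 0.

H_0 = Z,  H_1 = Z/2,  H_2 = 0.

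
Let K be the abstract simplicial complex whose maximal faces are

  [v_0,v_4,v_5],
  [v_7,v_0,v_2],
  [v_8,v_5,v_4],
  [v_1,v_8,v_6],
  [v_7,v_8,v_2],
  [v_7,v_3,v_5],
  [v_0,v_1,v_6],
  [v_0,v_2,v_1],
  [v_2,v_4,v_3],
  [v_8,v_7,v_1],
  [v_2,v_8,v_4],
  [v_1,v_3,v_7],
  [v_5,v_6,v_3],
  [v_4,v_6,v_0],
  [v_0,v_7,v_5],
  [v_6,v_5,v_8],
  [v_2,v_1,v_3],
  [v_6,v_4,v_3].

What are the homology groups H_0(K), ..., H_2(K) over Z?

H_0 = Z,  H_1 = Z ⊕ Z/2Z,  H_2 = 0.

Order the vertices as v_0 < v_1 < v_2 < v_3 < v_4 < v_5 < v_6 < v_7 < v_8. Listing each simplex with vertices in this order, K has dimension 2 with simplices:

  0-simplices (9): [v_0], [v_1], [v_2], [v_3], [v_4], [v_5], [v_6], [v_7], [v_8]
  1-simplices (27): (27 of them)
  2-simplices (18): (18 of them)

giving chain groups C_0 ≅ Z^9, C_1 ≅ Z^27, C_2 ≅ Z^18.

Boundary ∂_1: C_1 → C_0 maps an edge to its endpoints' difference, ∂[p,q] = q − p.
As a 9×27 matrix over Z this has rank 8, with invariant factors (1,1,1,1,1,1,1,1).

The boundary map ∂_2: C_2 → C_1 sends each 2-simplex [p,q,r] to [q,r] − [p,r] + [p,q]. For instance
  ∂[v_3,v_5,v_6] = [v_5,v_6] − [v_3,v_6] + [v_3,v_5],
  ∂[v_0,v_1,v_2] = [v_1,v_2] − [v_0,v_2] + [v_0,v_1].
The resulting 27×18 matrix has rank 18, and its Smith normal form has invariant factors (1,1,1,1,1,1,1,1,1,1,1,1,1,1,1,1,1,2).

Computing H_k = (kernel of ∂_k) / (image of ∂_{k+1}):

  H_0: rank C_0 − rank ∂_1 = 9 − 8 = 1, and the invariant factors of ∂_1 are all 1, so H_0 = Z.
  H_1: rank ker ∂_1 − rank ∂_2 = (27 − 8) − 18 = 1, and ∂_2 has invariant factor 2 > 1, so H_1 = Z ⊕ Z/2Z.
  H_2: rank ker ∂_2 − rank ∂_3 = (18 − 18) − 0 = 0, and there is no ∂_3, so H_2 = 0.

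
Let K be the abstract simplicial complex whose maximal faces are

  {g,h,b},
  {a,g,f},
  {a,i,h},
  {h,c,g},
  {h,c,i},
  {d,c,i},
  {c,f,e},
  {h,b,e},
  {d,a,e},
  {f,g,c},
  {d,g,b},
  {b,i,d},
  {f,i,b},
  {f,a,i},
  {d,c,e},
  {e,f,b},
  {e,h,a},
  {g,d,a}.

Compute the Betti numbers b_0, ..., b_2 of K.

Take the total order a < b < c < d < e < f < g < h < i on the vertex set. Then K (dimension 2) consists of the simplices:

  0-simplices (9): a, b, c, d, e, f, g, h, i
  1-simplices (27): ad, ae, af, ag, ah, ai, bd, be, bf, bg, bh, bi, cd, ce, cf, cg, ch, ci, de, dg, di, ef, eh, fg, fi, gh, hi
  2-simplices (18): ade, adg, aeh, afg, afi, ahi, bdg, bdi, bef, beh, bfi, bgh, cde, cdi, cef, cfg, cgh, chi

Hence C_0 ≅ Z^9, C_1 ≅ Z^27, C_2 ≅ Z^18.

The boundary map ∂_1: C_1 → C_0 sends each edge [p,q] (with p < q) to q − p.
This gives a 9×27 integer matrix of rank 8; reducing to Smith normal form yields diagonal entries (1,1,1,1,1,1,1,1).

The boundary map ∂_2: C_2 → C_1 acts by ∂[p,q,r] = [q,r] − [p,r] + [p,q]. For instance
  ∂bef = ef − bf + be,
  ∂bfi = fi − bi + bf.
The resulting 27×18 matrix has rank 17, and its Smith normal form has invariant factors (1,1,1,1,1,1,1,1,1,1,1,1,1,1,1,1,1).

Computing H_k = (kernel of ∂_k) / (image of ∂_{k+1}):

  H_0: rank C_0 − rank ∂_1 = 9 − 8 = 1, and the invariant factors of ∂_1 are all 1, so H_0 = Z.
  H_1: rank ker ∂_1 − rank ∂_2 = (27 − 8) − 17 = 2, and the invariant factors of ∂_2 are all 1, so H_1 = Z^2.
  H_2: rank ker ∂_2 − rank ∂_3 = (18 − 17) − 0 = 1, and there is no ∂_3, so H_2 = Z.

As a check, the Euler characteristic is 9 − 27 + 18 = 0, which agrees with 1 − 2 + 1 = 0.

Hence the Betti numbers are b_0 = 1, b_1 = 2, b_2 = 1.

b_0 = 1, b_1 = 2, b_2 = 1.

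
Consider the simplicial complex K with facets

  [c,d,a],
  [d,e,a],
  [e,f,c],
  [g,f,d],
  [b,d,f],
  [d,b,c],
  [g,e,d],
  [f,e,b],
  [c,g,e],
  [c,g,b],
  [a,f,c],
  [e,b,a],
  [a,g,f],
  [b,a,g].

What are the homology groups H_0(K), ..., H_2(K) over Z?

Order the vertices as a < b < c < d < e < f < g. Listing each simplex with vertices in this order, K has dimension 2 with simplices:

  0-simplices (7): a, b, c, d, e, f, g
  1-simplices (21): ab, ac, ad, ae, af, ag, bc, bd, be, bf, bg, cd, ce, cf, cg, de, df, dg, ef, eg, fg
  2-simplices (14): abe, abg, acd, acf, ade, afg, bcd, bcg, bdf, bef, cef, ceg, deg, dfg

giving chain groups C_0 ≅ Z^7, C_1 ≅ Z^21, C_2 ≅ Z^14.

∂_1: C_1 → C_0 maps an edge to its endpoints' difference, ∂[p,q] = q − p.
As a 7×21 matrix over Z this has rank 6, with invariant factors (1,1,1,1,1,1).

The boundary map ∂_2: C_2 → C_1 maps a triangle to the signed sum of its edges. For instance
  ∂deg = eg − dg + de,
  ∂bef = ef − bf + be.
The resulting 21×14 matrix has rank 13, and its Smith normal form has invariant factors (1,1,1,1,1,1,1,1,1,1,1,1,1).

From H_k ≅ ker(∂_k) / im(∂_{k+1}) we obtain:

  H_0: rank C_0 − rank ∂_1 = 7 − 6 = 1, and the invariant factors of ∂_1 are all 1, so H_0 = Z.
  H_1: rank ker ∂_1 − rank ∂_2 = (21 − 6) − 13 = 2, and the invariant factors of ∂_2 are all 1, so H_1 = Z^2.
  H_2: rank ker ∂_2 − rank ∂_3 = (14 − 13) − 0 = 1, and there is no ∂_3, so H_2 = Z.

(K is a triangulation of the torus T^2.)

H_0 ≅ Z,  H_1 ≅ Z^2,  H_2 ≅ Z.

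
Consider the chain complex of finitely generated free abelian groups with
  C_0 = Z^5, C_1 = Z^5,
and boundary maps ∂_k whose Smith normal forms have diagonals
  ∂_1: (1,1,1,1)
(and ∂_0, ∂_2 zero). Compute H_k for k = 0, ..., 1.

H_0: b_0 = 5 − 0 − 4 = 1; torsion from ∂_1 factors > 1: none. So H_0 = Z.
H_1: b_1 = 5 − 4 − 0 = 1; torsion from ∂_2 factors > 1: none. So H_1 = Z.

H_0 = Z,  H_1 = Z.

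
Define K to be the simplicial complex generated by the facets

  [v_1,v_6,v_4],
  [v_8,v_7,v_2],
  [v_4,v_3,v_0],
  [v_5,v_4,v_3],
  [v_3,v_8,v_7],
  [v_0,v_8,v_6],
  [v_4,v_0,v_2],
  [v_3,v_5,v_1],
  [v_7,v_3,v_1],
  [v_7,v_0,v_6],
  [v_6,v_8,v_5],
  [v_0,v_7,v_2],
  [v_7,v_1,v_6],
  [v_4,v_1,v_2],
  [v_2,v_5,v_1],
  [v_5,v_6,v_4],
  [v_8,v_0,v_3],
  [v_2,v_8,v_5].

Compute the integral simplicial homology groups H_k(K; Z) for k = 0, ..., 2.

Order the vertices as v_0 < v_1 < v_2 < v_3 < v_4 < v_5 < v_6 < v_7 < v_8. Listing each simplex with vertices in this order, K has dimension 2 with simplices:

  0-simplices (9): [v_0], [v_1], [v_2], [v_3], [v_4], [v_5], [v_6], [v_7], [v_8]
  1-simplices (27): (27 of them)
  2-simplices (18): (18 of them)

so the chain groups are C_0 ≅ Z^9, C_1 ≅ Z^27, C_2 ≅ Z^18.

The boundary map ∂_1: C_1 → C_0 sends each edge [p,q] (with p < q) to q − p.
The resulting 9×27 matrix has rank 8, and its Smith normal form has invariant factors (1,1,1,1,1,1,1,1).

∂_2: C_2 → C_1 acts by ∂[p,q,r] = [q,r] − [p,r] + [p,q]. For instance
  ∂[v_2,v_7,v_8] = [v_7,v_8] − [v_2,v_8] + [v_2,v_7],
  ∂[v_3,v_4,v_5] = [v_4,v_5] − [v_3,v_5] + [v_3,v_4].
This gives a 27×18 integer matrix of rank 18; reducing to Smith normal form yields diagonal entries (1,1,1,1,1,1,1,1,1,1,1,1,1,1,1,1,1,2).

Reading off H_k = ker ∂_k / im ∂_{k+1}:

  H_0: rank C_0 − rank ∂_1 = 9 − 8 = 1, and the invariant factors of ∂_1 are all 1, so H_0 ≅ Z.
  H_1: rank ker ∂_1 − rank ∂_2 = (27 − 8) − 18 = 1, and ∂_2 has invariant factor 2 > 1, so H_1 ≅ Z × Z/2.
  H_2: rank ker ∂_2 − rank ∂_3 = (18 − 18) − 0 = 0, and there is no ∂_3, so H_2 ≅ 0.

(K is a triangulation of the Klein bottle.)

H_0 ≅ Z,  H_1 ≅ Z × Z/2,  H_2 = 0.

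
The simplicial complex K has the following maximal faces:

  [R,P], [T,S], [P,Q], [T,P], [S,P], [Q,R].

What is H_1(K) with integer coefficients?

We work with the vertex ordering P < Q < R < S < T. The simplices of K, each written with vertices in increasing order, are:

  0-simplices (5): P, Q, R, S, T
  1-simplices (6): PQ, PR, PS, PT, QR, ST

Hence C_0 ≅ Z^5, C_1 ≅ Z^6.

∂_1: C_1 → C_0 maps an edge to its endpoints' difference, ∂[p,q] = q − p. For instance
  ∂PT = T − P.
As a 5×6 matrix over Z this has rank 4, with invariant factors (1,1,1,1).

Computing H_k = (kernel of ∂_k) / (image of ∂_{k+1}):

  H_1: rank ker ∂_1 − rank ∂_2 = (6 − 4) − 0 = 2, and there is no ∂_2, so H_1 = Z^2.

(K is a triangulation of a wedge of 2 circles.)

H_1 ≅ Z^2.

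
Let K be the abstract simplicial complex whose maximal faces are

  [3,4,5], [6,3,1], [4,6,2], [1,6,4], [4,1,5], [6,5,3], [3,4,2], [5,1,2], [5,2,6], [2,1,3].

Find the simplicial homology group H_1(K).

We work with the vertex ordering 1 < 2 < 3 < 4 < 5 < 6. The simplices of K, each written with vertices in increasing order, are:

  0-simplices (6): [1], [2], [3], [4], [5], [6]
  1-simplices (15): [1,2], [1,3], [1,4], [1,5], [1,6], [2,3], [2,4], [2,5], [2,6], [3,4], [3,5], [3,6], [4,5], [4,6], [5,6]
  2-simplices (10): [1,2,3], [1,2,5], [1,3,6], [1,4,5], [1,4,6], [2,3,4], [2,4,6], [2,5,6], [3,4,5], [3,5,6]

Hence C_0 ≅ Z^6, C_1 ≅ Z^15, C_2 ≅ Z^10.

∂_1: C_1 → C_0 is given by ∂[p,q] = [q] − [p].
The resulting 6×15 matrix has rank 5, and its Smith normal form has invariant factors (1,1,1,1,1).

Boundary ∂_2: C_2 → C_1 acts by ∂[p,q,r] = [q,r] − [p,r] + [p,q]. For instance
  ∂[3,4,5] = [4,5] − [3,5] + [3,4],
  ∂[1,3,6] = [3,6] − [1,6] + [1,3].
As a 15×10 matrix over Z this has rank 10, with invariant factors (1,1,1,1,1,1,1,1,1,2).

Now H_k = ker ∂_k / im ∂_{k+1}, so:

  H_1: rank ker ∂_1 − rank ∂_2 = (15 − 5) − 10 = 0, and ∂_2 has invariant factor 2 > 1, so H_1 = Z_2.

H_1 = Z_2.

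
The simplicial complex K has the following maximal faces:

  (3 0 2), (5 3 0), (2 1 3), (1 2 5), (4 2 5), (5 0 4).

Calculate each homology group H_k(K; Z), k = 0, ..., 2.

Take the total order 0 < 1 < 2 < 3 < 4 < 5 on the vertex set. Then K (dimension 2) consists of the simplices:

  0-simplices (6): [0], [1], [2], [3], [4], [5]
  1-simplices (12): [0,2], [0,3], [0,4], [0,5], [1,2], [1,3], [1,5], [2,3], [2,4], [2,5], [3,5], [4,5]
  2-simplices (6): [0,2,3], [0,3,5], [0,4,5], [1,2,3], [1,2,5], [2,4,5]

so the chain groups are C_0 ≅ Z^6, C_1 ≅ Z^12, C_2 ≅ Z^6.

∂_1: C_1 → C_0 maps an edge to its endpoints' difference, ∂[p,q] = q − p. For instance
  ∂[0,3] = [3] − [0].
This gives a 6×12 integer matrix of rank 5; reducing to Smith normal form yields diagonal entries (1,1,1,1,1).

∂_2: C_2 → C_1 acts by ∂[p,q,r] = [q,r] − [p,r] + [p,q]. For instance
  ∂[0,3,5] = [3,5] − [0,5] + [0,3],
  ∂[1,2,5] = [2,5] − [1,5] + [1,2].
This gives a 12×6 integer matrix of rank 6; reducing to Smith normal form yields diagonal entries (1,1,1,1,1,1).

From H_k ≅ ker(∂_k) / im(∂_{k+1}) we obtain:

  H_0: rank C_0 − rank ∂_1 = 6 − 5 = 1, and the invariant factors of ∂_1 are all 1, so H_0 = Z.
  H_1: rank ker ∂_1 − rank ∂_2 = (12 − 5) − 6 = 1, and the invariant factors of ∂_2 are all 1, so H_1 = Z.
  H_2: rank ker ∂_2 − rank ∂_3 = (6 − 6) − 0 = 0, and there is no ∂_3, so H_2 = 0.

As a check, the Euler characteristic is 6 − 12 + 6 = 0, which agrees with 1 − 1 + 0 = 0.

H_0 ≅ Z,  H_1 ≅ Z,  H_2 = 0.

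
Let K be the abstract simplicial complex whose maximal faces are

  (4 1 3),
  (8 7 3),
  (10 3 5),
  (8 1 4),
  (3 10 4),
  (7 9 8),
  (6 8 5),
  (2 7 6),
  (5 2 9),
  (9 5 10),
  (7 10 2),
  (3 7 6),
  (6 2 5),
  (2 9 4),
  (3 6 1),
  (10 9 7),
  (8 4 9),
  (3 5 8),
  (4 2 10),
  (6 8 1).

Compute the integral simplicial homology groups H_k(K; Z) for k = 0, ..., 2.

H_0 ≅ Z,  H_1 ≅ Z ⊕ Z/2,  H_2 = 0.

Fix the vertex order 1 < 2 < 3 < 4 < 5 < 6 < 7 < 8 < 9 < 10 and write every simplex with vertices in increasing order. Then dim K = 2 and the simplices of K are:

  0-simplices (10): [1], [2], [3], [4], [5], [6], [7], [8], [9], [10]
  1-simplices (30): (30 of them)
  2-simplices (20): (20 of them)

giving chain groups C_0 ≅ Z^10, C_1 ≅ Z^30, C_2 ≅ Z^20.

∂_1: C_1 → C_0 maps an edge to its endpoints' difference, ∂[p,q] = q − p.
This gives a 10×30 integer matrix of rank 9; reducing to Smith normal form yields diagonal entries (1,1,1,1,1,1,1,1,1).

Boundary ∂_2: C_2 → C_1 acts by ∂[p,q,r] = [q,r] − [p,r] + [p,q]. For instance
  ∂[5,6,8] = [6,8] − [5,8] + [5,6],
  ∂[2,4,9] = [4,9] − [2,9] + [2,4].
As a 30×20 matrix over Z this has rank 20, with invariant factors (1,1,1,1,1,1,1,1,1,1,1,1,1,1,1,1,1,1,1,2).

Reading off H_k = ker ∂_k / im ∂_{k+1}:

  H_0: rank C_0 − rank ∂_1 = 10 − 9 = 1, and the invariant factors of ∂_1 are all 1, so H_0 ≅ Z.
  H_1: rank ker ∂_1 − rank ∂_2 = (30 − 9) − 20 = 1, and ∂_2 has invariant factor 2 > 1, so H_1 ≅ Z ⊕ Z/2.
  H_2: rank ker ∂_2 − rank ∂_3 = (20 − 20) − 0 = 0, and there is no ∂_3, so H_2 ≅ 0.

As a check, the Euler characteristic is 10 − 30 + 20 = 0, which agrees with 1 − 1 + 0 = 0.
(K is a triangulation of the Klein bottle.)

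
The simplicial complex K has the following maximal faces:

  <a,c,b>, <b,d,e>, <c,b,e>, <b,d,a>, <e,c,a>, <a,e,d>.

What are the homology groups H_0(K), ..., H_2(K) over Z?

H_0 = Z,  H_1 = 0,  H_2 = Z.

Order the vertices as a < b < c < d < e. Listing each simplex with vertices in this order, K has dimension 2 with simplices:

  0-simplices (5): a, b, c, d, e
  1-simplices (9): ab, ac, ad, ae, bc, bd, be, ce, de
  2-simplices (6): abc, abd, ace, ade, bce, bde

so the chain groups are C_0 ≅ Z^5, C_1 ≅ Z^9, C_2 ≅ Z^6.

∂_1: C_1 → C_0 sends each edge [p,q] (with p < q) to q − p. For instance
  ∂ae = e − a.
This gives a 5×9 integer matrix of rank 4; reducing to Smith normal form yields diagonal entries (1,1,1,1).

Boundary ∂_2: C_2 → C_1 acts by ∂[p,q,r] = [q,r] − [p,r] + [p,q]. For instance
  ∂abd = bd − ad + ab,
  ∂ace = ce − ae + ac.
The 9×6 boundary matrix has rank 5 and Smith normal form diag(1,1,1,1,1).

Reading off H_k = ker ∂_k / im ∂_{k+1}:

  H_0: rank C_0 − rank ∂_1 = 5 − 4 = 1, and the invariant factors of ∂_1 are all 1, so H_0 = Z.
  H_1: rank ker ∂_1 − rank ∂_2 = (9 − 4) − 5 = 0, and the invariant factors of ∂_2 are all 1, so H_1 = 0.
  H_2: rank ker ∂_2 − rank ∂_3 = (6 − 5) − 0 = 1, and there is no ∂_3, so H_2 = Z.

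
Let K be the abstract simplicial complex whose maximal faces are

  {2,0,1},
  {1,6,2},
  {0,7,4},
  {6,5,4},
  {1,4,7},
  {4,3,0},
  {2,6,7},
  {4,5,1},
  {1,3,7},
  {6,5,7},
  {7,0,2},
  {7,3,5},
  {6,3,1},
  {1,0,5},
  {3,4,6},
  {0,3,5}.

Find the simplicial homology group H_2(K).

We work with the vertex ordering 0 < 1 < 2 < 3 < 4 < 5 < 6 < 7. The simplices of K, each written with vertices in increasing order, are:

  0-simplices (8): [0], [1], [2], [3], [4], [5], [6], [7]
  1-simplices (24): (24 of them)
  2-simplices (16): [0,1,2], [0,1,5], [0,2,7], [0,3,4], [0,3,5], [0,4,7], [1,2,6], [1,3,6], [1,3,7], [1,4,5], [1,4,7], [2,6,7], [3,4,6], [3,5,7], [4,5,6], [5,6,7]

Hence C_0 ≅ Z^8, C_1 ≅ Z^24, C_2 ≅ Z^16.

∂_1: C_1 → C_0 sends each edge [p,q] (with p < q) to q − p. For instance
  ∂[1,2] = [2] − [1].
The 8×24 boundary matrix has rank 7 and Smith normal form diag(1,1,1,1,1,1,1).

∂_2: C_2 → C_1 sends each 2-simplex [p,q,r] to [q,r] − [p,r] + [p,q]. For instance
  ∂[0,1,5] = [1,5] − [0,5] + [0,1],
  ∂[1,3,7] = [3,7] − [1,7] + [1,3].
The resulting 24×16 matrix has rank 15, and its Smith normal form has invariant factors (1,1,1,1,1,1,1,1,1,1,1,1,1,1,1).

Computing H_k = (kernel of ∂_k) / (image of ∂_{k+1}):

  H_2: rank ker ∂_2 − rank ∂_3 = (16 − 15) − 0 = 1, and there is no ∂_3, so H_2 ≅ Z.

H_2 = Z.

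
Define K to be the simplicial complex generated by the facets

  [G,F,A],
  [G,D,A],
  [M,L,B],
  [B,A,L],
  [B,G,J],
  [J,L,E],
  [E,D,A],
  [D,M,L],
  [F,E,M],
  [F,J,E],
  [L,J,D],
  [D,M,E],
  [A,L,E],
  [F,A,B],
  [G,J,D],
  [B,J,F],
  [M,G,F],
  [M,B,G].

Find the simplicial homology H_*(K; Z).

H_0 ≅ Z,  H_1 ≅ Z ⊕ Z/2,  H_2 = 0.

We work with the vertex ordering A < B < D < E < F < G < J < L < M. The simplices of K, each written with vertices in increasing order, are:

  0-simplices (9): A, B, D, E, F, G, J, L, M
  1-simplices (27): AB, AD, AE, AF, AG, AL, BF, BG, BJ, BL, BM, DE, DG, DJ, DL, DM, EF, EJ, EL, EM, FG, FJ, FM, GJ, GM, JL, LM
  2-simplices (18): ABF, ABL, ADE, ADG, AEL, AFG, BFJ, BGJ, BGM, BLM, DEM, DGJ, DJL, DLM, EFJ, EFM, EJL, FGM

so the chain groups are C_0 ≅ Z^9, C_1 ≅ Z^27, C_2 ≅ Z^18.

∂_1: C_1 → C_0 is given by ∂[p,q] = [q] − [p]. For instance
  ∂AD = D − A.
As a 9×27 matrix over Z this has rank 8, with invariant factors (1,1,1,1,1,1,1,1).

The boundary map ∂_2: C_2 → C_1 acts by ∂[p,q,r] = [q,r] − [p,r] + [p,q]. For instance
  ∂AEL = EL − AL + AE,
  ∂ADE = DE − AE + AD.
This gives a 27×18 integer matrix of rank 18; reducing to Smith normal form yields diagonal entries (1,1,1,1,1,1,1,1,1,1,1,1,1,1,1,1,1,2).

Reading off H_k = ker ∂_k / im ∂_{k+1}:

  H_0: rank C_0 − rank ∂_1 = 9 − 8 = 1, and the invariant factors of ∂_1 are all 1, so H_0 ≅ Z.
  H_1: rank ker ∂_1 − rank ∂_2 = (27 − 8) − 18 = 1, and ∂_2 has invariant factor 2 > 1, so H_1 ≅ Z ⊕ Z/2.
  H_2: rank ker ∂_2 − rank ∂_3 = (18 − 18) − 0 = 0, and there is no ∂_3, so H_2 ≅ 0.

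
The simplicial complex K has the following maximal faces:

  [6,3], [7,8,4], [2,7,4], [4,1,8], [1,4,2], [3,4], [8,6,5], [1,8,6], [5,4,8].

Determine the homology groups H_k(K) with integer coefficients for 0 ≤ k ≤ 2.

K has 8 vertices, 15 edges, 7 triangles.
rank ∂_0 = 0, rank ∂_1 = 7 ⇒ b_0 = 8 − 0 − 7 = 1; all invariant factors of ∂_1 are 1 so no torsion. So H_0 ≅ Z.
rank ∂_1 = 7, rank ∂_2 = 7 ⇒ b_1 = 15 − 7 − 7 = 1; all invariant factors of ∂_2 are 1 so no torsion. So H_1 ≅ Z.
rank ∂_2 = 7, rank ∂_3 = 0 ⇒ b_2 = 7 − 7 − 0 = 0. So H_2 ≅ 0.

H_0 = Z,  H_1 = Z,  H_2 = 0.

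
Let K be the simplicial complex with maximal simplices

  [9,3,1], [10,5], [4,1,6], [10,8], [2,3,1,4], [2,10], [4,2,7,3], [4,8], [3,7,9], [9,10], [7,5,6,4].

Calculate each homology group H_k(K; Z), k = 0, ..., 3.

H_0 ≅ Z,  H_1 ≅ Z^3,  H_2 = 0,  H_3 = 0.

Fix the vertex order 1 < 2 < 3 < 4 < 5 < 6 < 7 < 8 < 9 < 10 and write every simplex with vertices in increasing order. Then dim K = 3 and the simplices of K are:

  0-simplices (10): [1], [2], [3], [4], [5], [6], [7], [8], [9], [10]
  1-simplices (23): (23 of them)
  2-simplices (14): [1,2,3], [1,2,4], [1,3,4], [1,3,9], [1,4,6], [2,3,4], [2,3,7], [2,4,7], [3,4,7], [3,7,9], [4,5,6], [4,5,7], [4,6,7], [5,6,7]
  3-simplices (3): [1,2,3,4], [2,3,4,7], [4,5,6,7]

so the chain groups are C_0 ≅ Z^10, C_1 ≅ Z^23, C_2 ≅ Z^14, C_3 ≅ Z^3.

∂_1: C_1 → C_0 sends each edge [p,q] (with p < q) to q − p. For instance
  ∂[3,4] = [4] − [3].
As a 10×23 matrix over Z this has rank 9, with invariant factors (1,1,1,1,1,1,1,1,1).

∂_2: C_2 → C_1 sends each 2-simplex [p,q,r] to [q,r] − [p,r] + [p,q]. For instance
  ∂[1,2,4] = [2,4] − [1,4] + [1,2],
  ∂[1,4,6] = [4,6] − [1,6] + [1,4].
The 23×14 boundary matrix has rank 11 and Smith normal form diag(1,1,1,1,1,1,1,1,1,1,1).

∂_3: C_3 → C_2 sends each 3-simplex σ to the alternating sum Σ_i (−1)^i (σ with its i-th vertex removed). For instance
  ∂[2,3,4,7] = [3,4,7] − [2,4,7] + [2,3,7] − [2,3,4],
  ∂[4,5,6,7] = [5,6,7] − [4,6,7] + [4,5,7] − [4,5,6].
The resulting 14×3 matrix has rank 3, and its Smith normal form has invariant factors (1,1,1).

From H_k ≅ ker(∂_k) / im(∂_{k+1}) we obtain:

  H_0: rank C_0 − rank ∂_1 = 10 − 9 = 1, and the invariant factors of ∂_1 are all 1, so H_0 ≅ Z.
  H_1: rank ker ∂_1 − rank ∂_2 = (23 − 9) − 11 = 3, and the invariant factors of ∂_2 are all 1, so H_1 ≅ Z^3.
  H_2: rank ker ∂_2 − rank ∂_3 = (14 − 11) − 3 = 0, and the invariant factors of ∂_3 are all 1, so H_2 ≅ 0.
  H_3: rank ker ∂_3 − rank ∂_4 = (3 − 3) − 0 = 0, and there is no ∂_4, so H_3 ≅ 0.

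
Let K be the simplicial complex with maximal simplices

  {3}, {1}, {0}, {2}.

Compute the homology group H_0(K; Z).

H_0 ≅ Z^4.

Order the vertices as 0 < 1 < 2 < 3. Listing each simplex with vertices in this order, K has dimension 0 with simplices:

  0-simplices (4): [0], [1], [2], [3]

giving chain groups C_0 ≅ Z^4.

Now H_k = ker ∂_k / im ∂_{k+1}, so:

  H_0: rank C_0 − rank ∂_1 = 4 − 0 = 4, and there is no ∂_1, so H_0 = Z^4.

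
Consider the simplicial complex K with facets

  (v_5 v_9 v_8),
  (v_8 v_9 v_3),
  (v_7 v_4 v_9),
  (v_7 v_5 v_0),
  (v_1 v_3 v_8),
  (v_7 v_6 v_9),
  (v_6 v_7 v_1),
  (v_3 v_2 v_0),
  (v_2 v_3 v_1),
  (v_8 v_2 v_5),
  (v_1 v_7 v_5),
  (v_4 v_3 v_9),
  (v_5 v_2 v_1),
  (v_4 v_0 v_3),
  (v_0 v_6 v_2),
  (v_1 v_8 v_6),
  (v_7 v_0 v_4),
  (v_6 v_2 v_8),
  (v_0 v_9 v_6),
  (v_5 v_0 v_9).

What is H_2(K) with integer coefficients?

H_2 ≅ 0.

Order the vertices as v_0 < v_1 < v_2 < v_3 < v_4 < v_5 < v_6 < v_7 < v_8 < v_9. Listing each simplex with vertices in this order, K has dimension 2 with simplices:

  0-simplices (10): [v_0], [v_1], [v_2], [v_3], [v_4], [v_5], [v_6], [v_7], [v_8], [v_9]
  1-simplices (30): (30 of them)
  2-simplices (20): (20 of them)

giving chain groups C_0 ≅ Z^10, C_1 ≅ Z^30, C_2 ≅ Z^20.

∂_1: C_1 → C_0 is given by ∂[p,q] = [q] − [p]. For instance
  ∂[v_3,v_9] = [v_9] − [v_3].
As a 10×30 matrix over Z this has rank 9, with invariant factors (1,1,1,1,1,1,1,1,1).

∂_2: C_2 → C_1 acts by ∂[p,q,r] = [q,r] − [p,r] + [p,q]. For instance
  ∂[v_4,v_7,v_9] = [v_7,v_9] − [v_4,v_9] + [v_4,v_7],
  ∂[v_1,v_2,v_5] = [v_2,v_5] − [v_1,v_5] + [v_1,v_2].
As a 30×20 matrix over Z this has rank 20, with invariant factors (1,1,1,1,1,1,1,1,1,1,1,1,1,1,1,1,1,1,1,2).

Now H_k = ker ∂_k / im ∂_{k+1}, so:

  H_2: rank ker ∂_2 − rank ∂_3 = (20 − 20) − 0 = 0, and there is no ∂_3, so H_2 ≅ 0.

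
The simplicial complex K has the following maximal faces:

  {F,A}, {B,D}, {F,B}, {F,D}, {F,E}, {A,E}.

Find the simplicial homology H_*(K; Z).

H_0 ≅ Z,  H_1 ≅ Z^2.

Fix the vertex order A < B < D < E < F and write every simplex with vertices in increasing order. Then dim K = 1 and the simplices of K are:

  0-simplices (5): A, B, D, E, F
  1-simplices (6): AE, AF, BD, BF, DF, EF

giving chain groups C_0 ≅ Z^5, C_1 ≅ Z^6.

Boundary ∂_1: C_1 → C_0 maps an edge to its endpoints' difference, ∂[p,q] = q − p. For instance
  ∂AF = F − A.
This gives a 5×6 integer matrix of rank 4; reducing to Smith normal form yields diagonal entries (1,1,1,1).

Reading off H_k = ker ∂_k / im ∂_{k+1}:

  H_0: rank C_0 − rank ∂_1 = 5 − 4 = 1, and the invariant factors of ∂_1 are all 1, so H_0 = Z.
  H_1: rank ker ∂_1 − rank ∂_2 = (6 − 4) − 0 = 2, and there is no ∂_2, so H_1 = Z^2.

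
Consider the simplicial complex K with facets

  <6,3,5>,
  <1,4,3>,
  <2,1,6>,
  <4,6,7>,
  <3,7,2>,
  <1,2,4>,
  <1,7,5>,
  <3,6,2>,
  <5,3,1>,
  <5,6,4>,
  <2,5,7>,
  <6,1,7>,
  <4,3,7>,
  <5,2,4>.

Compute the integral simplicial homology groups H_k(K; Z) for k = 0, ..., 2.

K has 7 vertices, 21 edges, 14 triangles.
rank ∂_0 = 0, rank ∂_1 = 6 ⇒ b_0 = 7 − 0 − 6 = 1; all invariant factors of ∂_1 are 1 so no torsion. So H_0 = Z.
rank ∂_1 = 6, rank ∂_2 = 13 ⇒ b_1 = 21 − 6 − 13 = 2; all invariant factors of ∂_2 are 1 so no torsion. So H_1 = Z^2.
rank ∂_2 = 13, rank ∂_3 = 0 ⇒ b_2 = 14 − 13 − 0 = 1. So H_2 = Z.

H_0 ≅ Z,  H_1 ≅ Z^2,  H_2 ≅ Z.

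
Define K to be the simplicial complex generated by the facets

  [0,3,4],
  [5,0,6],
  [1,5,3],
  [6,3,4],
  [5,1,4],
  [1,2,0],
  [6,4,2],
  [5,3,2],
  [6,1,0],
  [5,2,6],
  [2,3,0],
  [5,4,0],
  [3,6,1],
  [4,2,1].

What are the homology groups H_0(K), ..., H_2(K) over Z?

H_0 ≅ Z,  H_1 ≅ Z^2,  H_2 ≅ Z.

Order the vertices as 0 < 1 < 2 < 3 < 4 < 5 < 6. Listing each simplex with vertices in this order, K has dimension 2 with simplices:

  0-simplices (7): [0], [1], [2], [3], [4], [5], [6]
  1-simplices (21): [0,1], [0,2], [0,3], [0,4], [0,5], [0,6], [1,2], [1,3], [1,4], [1,5], [1,6], [2,3], [2,4], [2,5], [2,6], [3,4], [3,5], [3,6], [4,5], [4,6], [5,6]
  2-simplices (14): [0,1,2], [0,1,6], [0,2,3], [0,3,4], [0,4,5], [0,5,6], [1,2,4], [1,3,5], [1,3,6], [1,4,5], [2,3,5], [2,4,6], [2,5,6], [3,4,6]

Hence C_0 ≅ Z^7, C_1 ≅ Z^21, C_2 ≅ Z^14.

The boundary map ∂_1: C_1 → C_0 sends each edge [p,q] (with p < q) to q − p. For instance
  ∂[3,5] = [5] − [3].
This gives a 7×21 integer matrix of rank 6; reducing to Smith normal form yields diagonal entries (1,1,1,1,1,1).

∂_2: C_2 → C_1 maps a triangle to the signed sum of its edges. For instance
  ∂[2,4,6] = [4,6] − [2,6] + [2,4],
  ∂[1,4,5] = [4,5] − [1,5] + [1,4].
The 21×14 boundary matrix has rank 13 and Smith normal form diag(1,1,1,1,1,1,1,1,1,1,1,1,1).

Computing H_k = (kernel of ∂_k) / (image of ∂_{k+1}):

  H_0: rank C_0 − rank ∂_1 = 7 − 6 = 1, and the invariant factors of ∂_1 are all 1, so H_0 = Z.
  H_1: rank ker ∂_1 − rank ∂_2 = (21 − 6) − 13 = 2, and the invariant factors of ∂_2 are all 1, so H_1 = Z^2.
  H_2: rank ker ∂_2 − rank ∂_3 = (14 − 13) − 0 = 1, and there is no ∂_3, so H_2 = Z.

As a check, the Euler characteristic is 7 − 21 + 14 = 0, which agrees with 1 − 2 + 1 = 0.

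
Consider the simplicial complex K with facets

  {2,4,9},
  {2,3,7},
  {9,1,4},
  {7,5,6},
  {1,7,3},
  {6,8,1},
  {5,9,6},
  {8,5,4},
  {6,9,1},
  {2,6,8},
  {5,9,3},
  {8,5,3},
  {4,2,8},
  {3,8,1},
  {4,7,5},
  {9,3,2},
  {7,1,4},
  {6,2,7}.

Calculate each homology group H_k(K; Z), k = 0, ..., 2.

Order the vertices as 1 < 2 < 3 < 4 < 5 < 6 < 7 < 8 < 9. Listing each simplex with vertices in this order, K has dimension 2 with simplices:

  0-simplices (9): [1], [2], [3], [4], [5], [6], [7], [8], [9]
  1-simplices (27): (27 of them)
  2-simplices (18): [1,3,7], [1,3,8], [1,4,7], [1,4,9], [1,6,8], [1,6,9], [2,3,7], [2,3,9], [2,4,8], [2,4,9], [2,6,7], [2,6,8], [3,5,8], [3,5,9], [4,5,7], [4,5,8], [5,6,7], [5,6,9]

Hence C_0 ≅ Z^9, C_1 ≅ Z^27, C_2 ≅ Z^18.

Boundary ∂_1: C_1 → C_0 sends each edge [p,q] (with p < q) to q − p. For instance
  ∂[1,9] = [9] − [1].
The resulting 9×27 matrix has rank 8, and its Smith normal form has invariant factors (1,1,1,1,1,1,1,1).

The boundary map ∂_2: C_2 → C_1 maps a triangle to the signed sum of its edges. For instance
  ∂[4,5,8] = [5,8] − [4,8] + [4,5],
  ∂[1,3,8] = [3,8] − [1,8] + [1,3].
The 27×18 boundary matrix has rank 17 and Smith normal form diag(1,1,1,1,1,1,1,1,1,1,1,1,1,1,1,1,1).

From H_k ≅ ker(∂_k) / im(∂_{k+1}) we obtain:

  H_0: rank C_0 − rank ∂_1 = 9 − 8 = 1, and the invariant factors of ∂_1 are all 1, so H_0 = Z.
  H_1: rank ker ∂_1 − rank ∂_2 = (27 − 8) − 17 = 2, and the invariant factors of ∂_2 are all 1, so H_1 = Z^2.
  H_2: rank ker ∂_2 − rank ∂_3 = (18 − 17) − 0 = 1, and there is no ∂_3, so H_2 = Z.

As a check, the Euler characteristic is 9 − 27 + 18 = 0, which agrees with 1 − 2 + 1 = 0.

H_0 = Z,  H_1 = Z^2,  H_2 = Z.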